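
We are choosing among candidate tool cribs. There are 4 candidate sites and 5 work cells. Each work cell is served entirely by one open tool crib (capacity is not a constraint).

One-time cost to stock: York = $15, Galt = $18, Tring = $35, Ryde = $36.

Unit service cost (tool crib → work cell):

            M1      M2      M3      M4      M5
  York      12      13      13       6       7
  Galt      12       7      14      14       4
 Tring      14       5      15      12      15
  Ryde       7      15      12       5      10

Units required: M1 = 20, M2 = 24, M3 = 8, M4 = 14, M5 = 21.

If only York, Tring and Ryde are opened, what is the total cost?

Each work cell is assigned to its cheapest site among the open ones.
{York, Tring, Ryde}: M1→Ryde 7·20=140, M2→Tring 5·24=120, M3→Ryde 12·8=96, M4→Ryde 5·14=70, M5→York 7·21=147. Service 573; fixed 86; total 659.

Total cost: 659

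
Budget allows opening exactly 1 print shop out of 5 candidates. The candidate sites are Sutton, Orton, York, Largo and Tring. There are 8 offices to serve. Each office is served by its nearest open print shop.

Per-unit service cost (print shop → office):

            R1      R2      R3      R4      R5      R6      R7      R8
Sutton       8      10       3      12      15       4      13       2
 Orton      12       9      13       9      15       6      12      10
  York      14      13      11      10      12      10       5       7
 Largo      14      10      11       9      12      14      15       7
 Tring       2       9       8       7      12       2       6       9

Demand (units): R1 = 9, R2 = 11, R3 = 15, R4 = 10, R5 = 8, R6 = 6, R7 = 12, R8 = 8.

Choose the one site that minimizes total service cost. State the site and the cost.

With exactly 1 open, each office uses its cheapest among the chosen.
{Tring}: R1→Tring 2·9=18, R2→Tring 9·11=99, R3→Tring 8·15=120, R4→Tring 7·10=70, R5→Tring 12·8=96, R6→Tring 2·6=12, R7→Tring 6·12=72, R8→Tring 9·8=72. Service cost 559.
{Sutton}: service cost 663
{York}: service cost 806
Among all 5 size-1 choices, {Tring} is lowest.

Choose Tring only; total service cost 559.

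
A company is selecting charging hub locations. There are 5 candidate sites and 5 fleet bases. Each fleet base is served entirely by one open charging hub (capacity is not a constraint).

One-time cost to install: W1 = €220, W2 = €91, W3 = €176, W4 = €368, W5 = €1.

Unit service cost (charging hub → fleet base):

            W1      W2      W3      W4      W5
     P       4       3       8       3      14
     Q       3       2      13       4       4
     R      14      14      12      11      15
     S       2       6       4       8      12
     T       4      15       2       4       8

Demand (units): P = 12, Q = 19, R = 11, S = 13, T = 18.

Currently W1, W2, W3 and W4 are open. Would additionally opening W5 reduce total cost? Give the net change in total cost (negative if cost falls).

No — net change +1 (cost rises by 1).

Current service cost with {W1, W2, W3, W4}: 257.
Adding W5: each fleet base re-picks its cheapest; new service cost 257, saving 0.
Extra fixed cost: 1. Net change = 1 − 0 = 1.
(Totals: 1112 → 1113.)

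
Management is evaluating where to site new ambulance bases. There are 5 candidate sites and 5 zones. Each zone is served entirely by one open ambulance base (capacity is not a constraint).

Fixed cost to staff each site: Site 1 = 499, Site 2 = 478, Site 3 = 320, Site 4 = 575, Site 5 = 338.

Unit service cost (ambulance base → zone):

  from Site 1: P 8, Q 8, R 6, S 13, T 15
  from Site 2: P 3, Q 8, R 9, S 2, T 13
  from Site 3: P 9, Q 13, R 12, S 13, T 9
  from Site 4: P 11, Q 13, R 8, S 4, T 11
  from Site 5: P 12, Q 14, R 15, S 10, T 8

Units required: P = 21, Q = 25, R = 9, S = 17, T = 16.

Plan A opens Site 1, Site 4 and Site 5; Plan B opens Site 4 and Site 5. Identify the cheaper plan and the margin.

Plan A: {Site 1, Site 4, Site 5}: P→Site 1 8·21=168, Q→Site 1 8·25=200, R→Site 1 6·9=54, S→Site 4 4·17=68, T→Site 5 8·16=128. Service 618; fixed 1412; total 2030.
Plan B: {Site 4, Site 5}: P→Site 4 11·21=231, Q→Site 4 13·25=325, R→Site 4 8·9=72, S→Site 4 4·17=68, T→Site 5 8·16=128. Service 824; fixed 913; total 1737.
Difference: |2030 − 1737| = 293.

Plan B is cheaper by 293.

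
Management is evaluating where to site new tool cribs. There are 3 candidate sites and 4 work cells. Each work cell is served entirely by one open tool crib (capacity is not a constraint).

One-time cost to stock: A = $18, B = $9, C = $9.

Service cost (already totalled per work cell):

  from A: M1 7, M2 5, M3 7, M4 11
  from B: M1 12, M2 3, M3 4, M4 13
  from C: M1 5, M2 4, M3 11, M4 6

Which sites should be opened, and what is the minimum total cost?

Open C only; minimum total cost 35.

For any fixed open set, each work cell goes to its cheapest open site; total = fixed + service.
{C}: M1→C 5, M2→C 4, M3→C 11, M4→C 6. Service 26; fixed 9; total 35.
{B, C}: service 18 + fixed 18 = 36
{B}: M1→B 12, M2→B 3, M3→B 4, M4→B 13. Service 32; fixed 9; total 41.
{A, B, C}: service 18 + fixed 36 = 54
No other subset beats 35.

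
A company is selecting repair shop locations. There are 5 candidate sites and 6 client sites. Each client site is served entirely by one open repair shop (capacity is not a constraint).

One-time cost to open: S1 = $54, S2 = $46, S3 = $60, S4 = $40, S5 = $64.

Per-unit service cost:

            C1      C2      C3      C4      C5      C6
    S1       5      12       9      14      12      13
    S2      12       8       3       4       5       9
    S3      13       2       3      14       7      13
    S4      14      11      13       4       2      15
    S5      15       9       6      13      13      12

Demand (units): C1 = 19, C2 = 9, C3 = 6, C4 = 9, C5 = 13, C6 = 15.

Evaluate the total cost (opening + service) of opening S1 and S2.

Each client site is assigned to its cheapest site among the open ones.
{S1, S2}: C1→S1 5·19=95, C2→S2 8·9=72, C3→S2 3·6=18, C4→S2 4·9=36, C5→S2 5·13=65, C6→S2 9·15=135. Service 421; fixed 100; total 521.

Total cost: 521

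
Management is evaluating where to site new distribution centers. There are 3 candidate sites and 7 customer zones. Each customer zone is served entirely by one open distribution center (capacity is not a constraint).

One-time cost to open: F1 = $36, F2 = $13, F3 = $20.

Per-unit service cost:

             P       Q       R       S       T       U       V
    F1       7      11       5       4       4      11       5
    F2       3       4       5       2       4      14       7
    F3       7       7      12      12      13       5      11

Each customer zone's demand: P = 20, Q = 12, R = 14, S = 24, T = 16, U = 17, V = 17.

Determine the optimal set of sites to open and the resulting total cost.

For any fixed open set, each customer zone goes to its cheapest open site; total = fixed + service.
{F2, F3}: P→F2 3·20=60, Q→F2 4·12=48, R→F2 5·14=70, S→F2 2·24=48, T→F2 4·16=64, U→F3 5·17=85, V→F2 7·17=119. Service 494; fixed 33; total 527.
{F1, F2, F3}: service 460 + fixed 69 = 529
{F1, F2}: P→F2 3·20=60, Q→F2 4·12=48, R→F1 5·14=70, S→F2 2·24=48, T→F1 4·16=64, U→F1 11·17=187, V→F1 5·17=85. Service 562; fixed 49; total 611.
{F2}: service 647 + fixed 13 = 660
(All 7 nonempty subsets were checked; F2 and F3 is lowest.)

Open F2 and F3; minimum total cost 527.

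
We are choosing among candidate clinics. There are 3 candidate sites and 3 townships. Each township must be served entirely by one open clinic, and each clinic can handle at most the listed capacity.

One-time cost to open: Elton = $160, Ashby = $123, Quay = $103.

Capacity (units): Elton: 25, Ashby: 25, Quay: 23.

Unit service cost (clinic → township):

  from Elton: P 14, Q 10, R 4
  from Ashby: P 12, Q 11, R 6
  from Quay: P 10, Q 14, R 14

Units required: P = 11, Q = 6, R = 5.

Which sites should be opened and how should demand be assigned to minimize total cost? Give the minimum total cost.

Minimum total cost: 351

Open {Ashby}: P→Ashby 12·11=132, Q→Ashby 11·6=66, R→Ashby 6·5=30.
Loads: Ashby carries 22/25. Service 228; fixed 123; total 351.
Next best feasible plan costs 367.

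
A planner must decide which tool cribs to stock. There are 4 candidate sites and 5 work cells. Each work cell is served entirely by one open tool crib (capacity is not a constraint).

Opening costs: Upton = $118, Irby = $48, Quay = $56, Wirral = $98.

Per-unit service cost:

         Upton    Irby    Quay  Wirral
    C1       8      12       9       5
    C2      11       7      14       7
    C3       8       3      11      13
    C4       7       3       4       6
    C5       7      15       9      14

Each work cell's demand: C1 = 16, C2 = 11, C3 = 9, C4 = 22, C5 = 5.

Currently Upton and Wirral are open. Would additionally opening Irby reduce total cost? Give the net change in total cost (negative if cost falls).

Yes — net change −63 (cost falls by 63).

Current service cost with {Upton, Wirral}: 396.
Adding Irby: each work cell re-picks its cheapest; new service cost 285, saving 111.
Extra fixed cost: 48. Net change = 48 − 111 = -63.
(Totals: 612 → 549.)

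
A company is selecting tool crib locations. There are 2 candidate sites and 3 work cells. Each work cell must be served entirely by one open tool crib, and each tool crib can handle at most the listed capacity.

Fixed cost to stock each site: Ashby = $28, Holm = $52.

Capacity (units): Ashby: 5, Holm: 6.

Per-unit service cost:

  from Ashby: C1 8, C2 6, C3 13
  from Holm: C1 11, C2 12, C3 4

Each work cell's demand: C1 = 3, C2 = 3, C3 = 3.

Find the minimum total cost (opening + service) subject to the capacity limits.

Open {Ashby, Holm}: C1→Holm 11·3=33, C2→Ashby 6·3=18, C3→Holm 4·3=12.
Loads: Ashby carries 3/5, Holm carries 6/6. Service 63; fixed 80; total 143.
Next best feasible plan costs 152.

Minimum total cost: 143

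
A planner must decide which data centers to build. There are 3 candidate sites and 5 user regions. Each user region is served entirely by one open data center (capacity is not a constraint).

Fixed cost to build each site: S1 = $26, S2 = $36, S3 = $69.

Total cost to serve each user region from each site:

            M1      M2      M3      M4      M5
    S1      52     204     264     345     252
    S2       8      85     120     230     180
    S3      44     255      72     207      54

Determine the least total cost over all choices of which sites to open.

Minimum total cost: 531

For any fixed open set, each user region goes to its cheapest open site; total = fixed + service.
{S2, S3}: M1→S2 8, M2→S2 85, M3→S3 72, M4→S3 207, M5→S3 54. Service 426; fixed 105; total 531.
{S1, S2, S3}: service 426 + fixed 131 = 557
{S2}: service 623 + fixed 36 = 659
{S1}: M1→S1 52, M2→S1 204, M3→S1 264, M4→S1 345, M5→S1 252. Service 1117; fixed 26; total 1143.
No other subset beats 531.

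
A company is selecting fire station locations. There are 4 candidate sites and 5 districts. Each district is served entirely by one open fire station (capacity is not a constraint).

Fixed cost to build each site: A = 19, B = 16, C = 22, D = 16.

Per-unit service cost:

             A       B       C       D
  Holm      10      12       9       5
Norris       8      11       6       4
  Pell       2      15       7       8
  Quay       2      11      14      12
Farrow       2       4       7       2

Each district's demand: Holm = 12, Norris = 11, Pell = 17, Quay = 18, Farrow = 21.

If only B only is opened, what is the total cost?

Each district is assigned to its cheapest site among the open ones.
{B}: Holm→B 12·12=144, Norris→B 11·11=121, Pell→B 15·17=255, Quay→B 11·18=198, Farrow→B 4·21=84. Service 802; fixed 16; total 818.

Total cost: 818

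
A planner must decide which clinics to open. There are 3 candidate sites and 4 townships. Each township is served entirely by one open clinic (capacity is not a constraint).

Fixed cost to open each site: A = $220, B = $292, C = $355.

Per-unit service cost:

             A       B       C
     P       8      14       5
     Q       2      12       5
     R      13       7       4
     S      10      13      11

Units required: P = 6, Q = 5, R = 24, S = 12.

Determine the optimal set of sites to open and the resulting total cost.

Open C only; minimum total cost 638.

For any fixed open set, each township goes to its cheapest open site; total = fixed + service.
{C}: P→C 5·6=30, Q→C 5·5=25, R→C 4·24=96, S→C 11·12=132. Service 283; fixed 355; total 638.
{A}: P→A 8·6=48, Q→A 2·5=10, R→A 13·24=312, S→A 10·12=120. Service 490; fixed 220; total 710.
{B}: P→B 14·6=84, Q→B 12·5=60, R→B 7·24=168, S→B 13·12=156. Service 468; fixed 292; total 760.
{A, B, C}: P→C 5·6=30, Q→A 2·5=10, R→C 4·24=96, S→A 10·12=120. Service 256; fixed 867; total 1123.
No other subset beats 638.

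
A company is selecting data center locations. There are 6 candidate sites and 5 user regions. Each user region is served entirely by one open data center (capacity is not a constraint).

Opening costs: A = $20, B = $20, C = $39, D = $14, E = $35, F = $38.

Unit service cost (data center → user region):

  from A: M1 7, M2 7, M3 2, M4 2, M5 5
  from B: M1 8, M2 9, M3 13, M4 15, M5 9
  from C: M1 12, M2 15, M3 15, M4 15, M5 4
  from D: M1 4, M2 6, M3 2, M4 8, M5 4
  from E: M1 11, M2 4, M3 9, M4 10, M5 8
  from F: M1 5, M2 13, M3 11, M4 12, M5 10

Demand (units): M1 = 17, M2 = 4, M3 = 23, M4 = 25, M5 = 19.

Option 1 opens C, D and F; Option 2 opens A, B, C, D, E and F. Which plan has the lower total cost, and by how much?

Option 2 is cheaper by 83.

Option 1: {C, D, F}: M1→D 4·17=68, M2→D 6·4=24, M3→D 2·23=46, M4→D 8·25=200, M5→C 4·19=76. Service 414; fixed 91; total 505.
Option 2: {A, B, C, D, E, F}: M1→D 4·17=68, M2→E 4·4=16, M3→A 2·23=46, M4→A 2·25=50, M5→C 4·19=76. Service 256; fixed 166; total 422.
Difference: |505 − 422| = 83.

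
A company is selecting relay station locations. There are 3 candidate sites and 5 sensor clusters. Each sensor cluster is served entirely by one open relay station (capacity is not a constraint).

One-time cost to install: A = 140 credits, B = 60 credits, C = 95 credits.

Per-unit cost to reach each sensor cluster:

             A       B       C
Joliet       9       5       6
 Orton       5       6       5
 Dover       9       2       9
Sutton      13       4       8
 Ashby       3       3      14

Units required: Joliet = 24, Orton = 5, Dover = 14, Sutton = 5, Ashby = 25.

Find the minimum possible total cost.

Minimum total cost: 333

For any fixed open set, each sensor cluster goes to its cheapest open site; total = fixed + service.
{B}: Joliet→B 5·24=120, Orton→B 6·5=30, Dover→B 2·14=28, Sutton→B 4·5=20, Ashby→B 3·25=75. Service 273; fixed 60; total 333.
{B, C}: Joliet→B 5·24=120, Orton→C 5·5=25, Dover→B 2·14=28, Sutton→B 4·5=20, Ashby→B 3·25=75. Service 268; fixed 155; total 423.
{A, B}: service 268 + fixed 200 = 468
{A, B, C}: service 268 + fixed 295 = 563
No other subset beats 333.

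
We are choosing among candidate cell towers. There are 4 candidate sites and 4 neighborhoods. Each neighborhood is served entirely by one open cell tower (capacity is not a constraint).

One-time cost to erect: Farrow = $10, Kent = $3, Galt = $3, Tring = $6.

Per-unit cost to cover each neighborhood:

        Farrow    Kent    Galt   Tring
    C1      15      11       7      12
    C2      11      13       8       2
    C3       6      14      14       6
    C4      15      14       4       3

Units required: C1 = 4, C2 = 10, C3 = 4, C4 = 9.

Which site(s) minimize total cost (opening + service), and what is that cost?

Open Galt and Tring; minimum total cost 108.

For any fixed open set, each neighborhood goes to its cheapest open site; total = fixed + service.
{Galt, Tring}: C1→Galt 7·4=28, C2→Tring 2·10=20, C3→Tring 6·4=24, C4→Tring 3·9=27. Service 99; fixed 9; total 108.
{Kent, Galt, Tring}: C1→Galt 7·4=28, C2→Tring 2·10=20, C3→Tring 6·4=24, C4→Tring 3·9=27. Service 99; fixed 12; total 111.
{Farrow, Galt, Tring}: service 99 + fixed 19 = 118
{Farrow, Kent, Galt, Tring}: C1→Galt 7·4=28, C2→Tring 2·10=20, C3→Farrow 6·4=24, C4→Tring 3·9=27. Service 99; fixed 22; total 121.
(All 15 nonempty subsets were checked; Galt and Tring is lowest.)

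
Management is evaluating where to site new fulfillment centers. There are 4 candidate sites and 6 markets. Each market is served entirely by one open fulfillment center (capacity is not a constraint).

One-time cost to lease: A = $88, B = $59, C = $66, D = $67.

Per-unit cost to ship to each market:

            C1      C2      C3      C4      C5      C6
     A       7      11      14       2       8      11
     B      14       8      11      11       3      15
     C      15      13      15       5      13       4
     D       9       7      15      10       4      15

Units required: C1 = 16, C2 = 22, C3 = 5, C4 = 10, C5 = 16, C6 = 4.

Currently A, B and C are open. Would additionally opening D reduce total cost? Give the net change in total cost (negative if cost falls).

Current service cost with {A, B, C}: 427.
Adding D: each market re-picks its cheapest; new service cost 405, saving 22.
Extra fixed cost: 67. Net change = 67 − 22 = 45.
(Totals: 640 → 685.)

No — net change +45 (cost rises by 45).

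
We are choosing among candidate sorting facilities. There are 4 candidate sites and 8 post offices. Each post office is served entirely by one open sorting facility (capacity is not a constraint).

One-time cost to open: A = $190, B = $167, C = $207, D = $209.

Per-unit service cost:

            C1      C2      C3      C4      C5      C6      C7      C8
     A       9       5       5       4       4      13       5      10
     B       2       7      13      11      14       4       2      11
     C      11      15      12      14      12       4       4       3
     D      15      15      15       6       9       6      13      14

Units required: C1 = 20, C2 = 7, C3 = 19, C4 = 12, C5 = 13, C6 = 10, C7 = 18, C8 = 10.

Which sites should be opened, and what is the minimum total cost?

Open A and B; minimum total cost 803.

For any fixed open set, each post office goes to its cheapest open site; total = fixed + service.
{A, B}: C1→B 2·20=40, C2→A 5·7=35, C3→A 5·19=95, C4→A 4·12=48, C5→A 4·13=52, C6→B 4·10=40, C7→B 2·18=36, C8→A 10·10=100. Service 446; fixed 357; total 803.
{A}: service 730 + fixed 190 = 920
{A, B, C}: service 376 + fixed 564 = 940
{A, B, C, D}: C1→B 2·20=40, C2→A 5·7=35, C3→A 5·19=95, C4→A 4·12=48, C5→A 4·13=52, C6→B 4·10=40, C7→B 2·18=36, C8→C 3·10=30. Service 376; fixed 773; total 1149.
(All 15 nonempty subsets were checked; A and B is lowest.)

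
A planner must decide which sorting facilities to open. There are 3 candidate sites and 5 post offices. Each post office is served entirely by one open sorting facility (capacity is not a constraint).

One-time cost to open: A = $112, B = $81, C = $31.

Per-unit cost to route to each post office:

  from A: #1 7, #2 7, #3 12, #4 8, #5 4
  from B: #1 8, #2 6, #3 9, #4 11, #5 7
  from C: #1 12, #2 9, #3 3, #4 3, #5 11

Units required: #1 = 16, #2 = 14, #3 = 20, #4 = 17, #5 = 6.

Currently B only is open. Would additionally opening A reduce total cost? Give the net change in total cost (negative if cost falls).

Current service cost with {B}: 621.
Adding A: each post office re-picks its cheapest; new service cost 536, saving 85.
Extra fixed cost: 112. Net change = 112 − 85 = 27.
(Totals: 702 → 729.)

No — net change +27 (cost rises by 27).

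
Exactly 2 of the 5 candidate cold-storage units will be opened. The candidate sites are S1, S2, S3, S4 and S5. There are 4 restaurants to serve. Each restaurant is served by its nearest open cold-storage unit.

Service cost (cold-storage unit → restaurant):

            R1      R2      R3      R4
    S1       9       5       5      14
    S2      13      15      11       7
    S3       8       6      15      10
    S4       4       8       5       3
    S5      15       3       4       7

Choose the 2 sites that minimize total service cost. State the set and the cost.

With exactly 2 open, each restaurant uses its cheapest among the chosen.
{S4, S5}: R1→S4 4, R2→S5 3, R3→S5 4, R4→S4 3. Service cost 14.
{S1, S4}: service cost 17
{S3, S4}: service cost 18
Among all 10 size-2 choices, {S4, S5} is lowest.

Choose S4 and S5; total service cost 14.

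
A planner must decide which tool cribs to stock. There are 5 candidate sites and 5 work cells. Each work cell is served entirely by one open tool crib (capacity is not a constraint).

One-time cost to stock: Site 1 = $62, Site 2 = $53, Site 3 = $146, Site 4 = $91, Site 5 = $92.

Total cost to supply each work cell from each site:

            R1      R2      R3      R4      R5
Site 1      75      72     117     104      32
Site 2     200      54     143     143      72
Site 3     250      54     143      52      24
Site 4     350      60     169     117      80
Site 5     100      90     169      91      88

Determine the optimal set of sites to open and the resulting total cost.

Open Site 1 only; minimum total cost 462.

For any fixed open set, each work cell goes to its cheapest open site; total = fixed + service.
{Site 1}: R1→Site 1 75, R2→Site 1 72, R3→Site 1 117, R4→Site 1 104, R5→Site 1 32. Service 400; fixed 62; total 462.
{Site 1, Site 2}: service 382 + fixed 115 = 497
{Site 1, Site 3}: service 322 + fixed 208 = 530
{Site 1, Site 2, Site 3, Site 4, Site 5}: R1→Site 1 75, R2→Site 2 54, R3→Site 1 117, R4→Site 3 52, R5→Site 3 24. Service 322; fixed 444; total 766.
No other subset beats 462.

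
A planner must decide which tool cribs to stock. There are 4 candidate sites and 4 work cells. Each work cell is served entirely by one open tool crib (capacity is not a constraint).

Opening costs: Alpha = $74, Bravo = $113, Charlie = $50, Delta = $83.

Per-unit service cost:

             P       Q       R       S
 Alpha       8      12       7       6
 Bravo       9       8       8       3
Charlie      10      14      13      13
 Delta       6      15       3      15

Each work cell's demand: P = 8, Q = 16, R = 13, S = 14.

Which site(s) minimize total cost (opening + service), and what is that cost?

For any fixed open set, each work cell goes to its cheapest open site; total = fixed + service.
{Bravo, Delta}: P→Delta 6·8=48, Q→Bravo 8·16=128, R→Delta 3·13=39, S→Bravo 3·14=42. Service 257; fixed 196; total 453.
{Bravo}: service 346 + fixed 113 = 459
{Bravo, Charlie, Delta}: P→Delta 6·8=48, Q→Bravo 8·16=128, R→Delta 3·13=39, S→Bravo 3·14=42. Service 257; fixed 246; total 503.
{Alpha, Bravo, Charlie, Delta}: P→Delta 6·8=48, Q→Bravo 8·16=128, R→Delta 3·13=39, S→Bravo 3·14=42. Service 257; fixed 320; total 577.
No other subset beats 453.

Open Bravo and Delta; minimum total cost 453.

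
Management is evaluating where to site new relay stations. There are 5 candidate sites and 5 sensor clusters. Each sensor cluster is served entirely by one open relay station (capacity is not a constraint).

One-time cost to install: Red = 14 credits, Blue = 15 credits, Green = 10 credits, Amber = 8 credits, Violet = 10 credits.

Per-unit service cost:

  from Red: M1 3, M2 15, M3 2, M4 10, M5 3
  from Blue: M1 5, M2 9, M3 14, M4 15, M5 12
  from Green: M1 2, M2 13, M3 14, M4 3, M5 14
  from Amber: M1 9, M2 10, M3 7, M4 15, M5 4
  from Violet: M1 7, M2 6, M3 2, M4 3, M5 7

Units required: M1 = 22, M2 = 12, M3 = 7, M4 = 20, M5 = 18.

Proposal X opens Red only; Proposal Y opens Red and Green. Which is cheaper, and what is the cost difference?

Proposal Y is cheaper by 176.

Proposal X: {Red}: M1→Red 3·22=66, M2→Red 15·12=180, M3→Red 2·7=14, M4→Red 10·20=200, M5→Red 3·18=54. Service 514; fixed 14; total 528.
Proposal Y: {Red, Green}: M1→Green 2·22=44, M2→Green 13·12=156, M3→Red 2·7=14, M4→Green 3·20=60, M5→Red 3·18=54. Service 328; fixed 24; total 352.
Difference: |528 − 352| = 176.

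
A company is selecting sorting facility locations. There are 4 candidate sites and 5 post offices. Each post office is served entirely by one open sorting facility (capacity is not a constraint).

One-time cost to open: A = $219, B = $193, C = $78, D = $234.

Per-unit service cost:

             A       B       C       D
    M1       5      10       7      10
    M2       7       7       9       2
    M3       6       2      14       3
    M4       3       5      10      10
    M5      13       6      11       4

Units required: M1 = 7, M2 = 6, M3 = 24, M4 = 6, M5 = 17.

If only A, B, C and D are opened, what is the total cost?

Total cost: 905

Each post office is assigned to its cheapest site among the open ones.
{A, B, C, D}: M1→A 5·7=35, M2→D 2·6=12, M3→B 2·24=48, M4→A 3·6=18, M5→D 4·17=68. Service 181; fixed 724; total 905.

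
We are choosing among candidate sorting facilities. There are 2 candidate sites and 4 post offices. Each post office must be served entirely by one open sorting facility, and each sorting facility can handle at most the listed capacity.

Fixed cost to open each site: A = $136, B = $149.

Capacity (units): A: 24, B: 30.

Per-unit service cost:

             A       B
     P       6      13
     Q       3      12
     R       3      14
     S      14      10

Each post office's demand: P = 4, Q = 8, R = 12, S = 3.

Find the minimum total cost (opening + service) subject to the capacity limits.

Open {A, B}: P→A 6·4=24, Q→A 3·8=24, R→A 3·12=36, S→B 10·3=30.
Loads: A carries 24/24, B carries 3/30. Service 114; fixed 285; total 399.
Next best feasible plan costs 427.

Minimum total cost: 399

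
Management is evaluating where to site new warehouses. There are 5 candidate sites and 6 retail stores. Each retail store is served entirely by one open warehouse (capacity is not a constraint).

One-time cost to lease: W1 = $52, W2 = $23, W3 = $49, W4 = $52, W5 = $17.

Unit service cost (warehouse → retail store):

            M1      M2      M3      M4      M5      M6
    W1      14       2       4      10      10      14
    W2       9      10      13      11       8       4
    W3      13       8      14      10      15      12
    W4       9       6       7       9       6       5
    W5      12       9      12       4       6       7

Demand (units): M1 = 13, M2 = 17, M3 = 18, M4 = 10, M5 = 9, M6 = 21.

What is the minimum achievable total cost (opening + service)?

For any fixed open set, each retail store goes to its cheapest open site; total = fixed + service.
{W1, W2, W5}: M1→W2 9·13=117, M2→W1 2·17=34, M3→W1 4·18=72, M4→W5 4·10=40, M5→W5 6·9=54, M6→W2 4·21=84. Service 401; fixed 92; total 493.
{W1, W2, W3, W5}: M1→W2 9·13=117, M2→W1 2·17=34, M3→W1 4·18=72, M4→W5 4·10=40, M5→W5 6·9=54, M6→W2 4·21=84. Service 401; fixed 141; total 542.
{W1, W4, W5}: service 422 + fixed 121 = 543
{W1, W2, W3, W4, W5}: service 401 + fixed 193 = 594
No other subset beats 493.

Minimum total cost: 493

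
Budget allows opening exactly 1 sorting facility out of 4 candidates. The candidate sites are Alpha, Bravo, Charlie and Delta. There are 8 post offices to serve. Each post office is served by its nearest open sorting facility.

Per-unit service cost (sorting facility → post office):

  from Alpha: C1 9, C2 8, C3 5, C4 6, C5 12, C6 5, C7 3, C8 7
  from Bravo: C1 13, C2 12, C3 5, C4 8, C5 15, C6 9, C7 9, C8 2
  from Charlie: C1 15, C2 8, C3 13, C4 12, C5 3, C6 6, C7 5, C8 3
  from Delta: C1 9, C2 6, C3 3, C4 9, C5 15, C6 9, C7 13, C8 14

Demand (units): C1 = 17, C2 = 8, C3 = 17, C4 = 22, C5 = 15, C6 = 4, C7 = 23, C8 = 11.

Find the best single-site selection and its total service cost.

With exactly 1 open, each post office uses its cheapest among the chosen.
{Alpha}: C1→Alpha 9·17=153, C2→Alpha 8·8=64, C3→Alpha 5·17=85, C4→Alpha 6·22=132, C5→Alpha 12·15=180, C6→Alpha 5·4=20, C7→Alpha 3·23=69, C8→Alpha 7·11=77. Service cost 780.
{Charlie}: service cost 1021
{Bravo}: service cost 1068
Among all 4 size-1 choices, {Alpha} is lowest.

Choose Alpha only; total service cost 780.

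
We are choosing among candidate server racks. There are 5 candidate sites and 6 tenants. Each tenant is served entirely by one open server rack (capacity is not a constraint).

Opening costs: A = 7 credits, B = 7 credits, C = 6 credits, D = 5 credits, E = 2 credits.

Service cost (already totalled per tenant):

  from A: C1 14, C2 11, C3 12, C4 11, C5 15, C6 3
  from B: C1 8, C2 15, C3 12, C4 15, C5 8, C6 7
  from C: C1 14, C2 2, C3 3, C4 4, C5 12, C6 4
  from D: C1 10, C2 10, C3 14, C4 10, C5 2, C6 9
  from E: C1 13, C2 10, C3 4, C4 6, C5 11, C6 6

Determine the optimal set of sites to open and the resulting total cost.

For any fixed open set, each tenant goes to its cheapest open site; total = fixed + service.
{C, D}: C1→D 10, C2→C 2, C3→C 3, C4→C 4, C5→D 2, C6→C 4. Service 25; fixed 11; total 36.
{C, D, E}: service 25 + fixed 13 = 38
{B, C, D}: C1→B 8, C2→C 2, C3→C 3, C4→C 4, C5→D 2, C6→C 4. Service 23; fixed 18; total 41.
{A, B, C, D, E}: service 22 + fixed 27 = 49
No other subset beats 36.

Open C and D; minimum total cost 36.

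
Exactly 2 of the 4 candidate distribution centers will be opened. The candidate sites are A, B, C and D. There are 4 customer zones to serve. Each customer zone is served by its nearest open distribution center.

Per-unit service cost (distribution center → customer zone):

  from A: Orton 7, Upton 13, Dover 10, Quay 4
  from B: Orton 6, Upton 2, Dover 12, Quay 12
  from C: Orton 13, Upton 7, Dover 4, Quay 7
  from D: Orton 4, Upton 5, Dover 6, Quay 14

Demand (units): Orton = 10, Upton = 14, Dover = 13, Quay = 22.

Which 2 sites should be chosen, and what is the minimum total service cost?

Choose A and D; total service cost 276.

With exactly 2 open, each customer zone uses its cheapest among the chosen.
{A, D}: Orton→D 4·10=40, Upton→D 5·14=70, Dover→D 6·13=78, Quay→A 4·22=88. Service cost 276.
{B, C}: service cost 294
{A, B}: service cost 306
Among all 6 size-2 choices, {A, D} is lowest.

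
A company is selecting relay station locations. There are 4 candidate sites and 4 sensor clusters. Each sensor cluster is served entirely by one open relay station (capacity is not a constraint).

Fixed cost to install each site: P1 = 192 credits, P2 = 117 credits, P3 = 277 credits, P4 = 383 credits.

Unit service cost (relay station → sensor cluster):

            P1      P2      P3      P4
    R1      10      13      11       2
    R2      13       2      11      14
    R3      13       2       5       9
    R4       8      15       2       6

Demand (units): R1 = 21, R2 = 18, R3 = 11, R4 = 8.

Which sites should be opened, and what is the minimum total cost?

Open P2 only; minimum total cost 568.

For any fixed open set, each sensor cluster goes to its cheapest open site; total = fixed + service.
{P2}: R1→P2 13·21=273, R2→P2 2·18=36, R3→P2 2·11=22, R4→P2 15·8=120. Service 451; fixed 117; total 568.
{P1, P2}: service 332 + fixed 309 = 641
{P2, P4}: service 148 + fixed 500 = 648
{P1, P2, P3, P4}: service 116 + fixed 969 = 1085
No other subset beats 568.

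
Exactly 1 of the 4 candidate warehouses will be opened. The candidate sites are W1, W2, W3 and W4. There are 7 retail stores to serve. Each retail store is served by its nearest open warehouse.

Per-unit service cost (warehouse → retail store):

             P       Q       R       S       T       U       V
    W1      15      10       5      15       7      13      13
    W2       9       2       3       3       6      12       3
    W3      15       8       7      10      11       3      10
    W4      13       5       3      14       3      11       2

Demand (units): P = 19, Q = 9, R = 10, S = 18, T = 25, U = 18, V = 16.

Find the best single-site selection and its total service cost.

With exactly 1 open, each retail store uses its cheapest among the chosen.
{W2}: P→W2 9·19=171, Q→W2 2·9=18, R→W2 3·10=30, S→W2 3·18=54, T→W2 6·25=150, U→W2 12·18=216, V→W2 3·16=48. Service cost 687.
{W4}: service cost 879
{W3}: service cost 1096
Among all 4 size-1 choices, {W2} is lowest.

Choose W2 only; total service cost 687.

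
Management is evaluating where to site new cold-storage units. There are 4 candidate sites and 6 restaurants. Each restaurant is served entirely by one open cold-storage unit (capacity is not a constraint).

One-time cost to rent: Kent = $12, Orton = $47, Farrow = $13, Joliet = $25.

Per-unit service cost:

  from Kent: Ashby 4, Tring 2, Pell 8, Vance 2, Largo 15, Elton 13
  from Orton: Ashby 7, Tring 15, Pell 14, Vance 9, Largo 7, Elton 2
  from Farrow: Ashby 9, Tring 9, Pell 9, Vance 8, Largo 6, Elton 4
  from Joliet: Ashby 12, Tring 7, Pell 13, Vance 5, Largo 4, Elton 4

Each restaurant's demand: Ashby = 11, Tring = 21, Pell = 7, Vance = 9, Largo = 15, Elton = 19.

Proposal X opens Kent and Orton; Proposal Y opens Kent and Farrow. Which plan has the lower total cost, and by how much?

Proposal X: {Kent, Orton}: Ashby→Kent 4·11=44, Tring→Kent 2·21=42, Pell→Kent 8·7=56, Vance→Kent 2·9=18, Largo→Orton 7·15=105, Elton→Orton 2·19=38. Service 303; fixed 59; total 362.
Proposal Y: {Kent, Farrow}: Ashby→Kent 4·11=44, Tring→Kent 2·21=42, Pell→Kent 8·7=56, Vance→Kent 2·9=18, Largo→Farrow 6·15=90, Elton→Farrow 4·19=76. Service 326; fixed 25; total 351.
Difference: |362 − 351| = 11.

Proposal Y is cheaper by 11.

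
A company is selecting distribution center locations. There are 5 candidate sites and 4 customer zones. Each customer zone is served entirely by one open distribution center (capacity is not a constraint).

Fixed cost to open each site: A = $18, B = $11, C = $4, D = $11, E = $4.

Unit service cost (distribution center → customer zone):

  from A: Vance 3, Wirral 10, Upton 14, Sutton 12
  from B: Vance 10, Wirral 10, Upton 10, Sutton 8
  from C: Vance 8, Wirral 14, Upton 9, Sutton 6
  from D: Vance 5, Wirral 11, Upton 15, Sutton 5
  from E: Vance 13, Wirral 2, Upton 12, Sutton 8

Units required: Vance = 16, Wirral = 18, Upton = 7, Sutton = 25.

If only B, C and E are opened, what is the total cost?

Total cost: 396

Each customer zone is assigned to its cheapest site among the open ones.
{B, C, E}: Vance→C 8·16=128, Wirral→E 2·18=36, Upton→C 9·7=63, Sutton→C 6·25=150. Service 377; fixed 19; total 396.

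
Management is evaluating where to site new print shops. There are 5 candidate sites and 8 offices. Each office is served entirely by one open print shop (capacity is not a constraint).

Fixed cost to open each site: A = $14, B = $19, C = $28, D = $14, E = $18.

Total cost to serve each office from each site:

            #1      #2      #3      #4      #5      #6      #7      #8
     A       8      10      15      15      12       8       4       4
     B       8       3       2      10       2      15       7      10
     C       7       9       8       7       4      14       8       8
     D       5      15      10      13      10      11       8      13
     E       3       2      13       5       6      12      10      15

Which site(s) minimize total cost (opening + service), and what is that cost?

For any fixed open set, each office goes to its cheapest open site; total = fixed + service.
{A, B}: #1→A 8, #2→B 3, #3→B 2, #4→B 10, #5→B 2, #6→A 8, #7→A 4, #8→A 4. Service 41; fixed 33; total 74.
{B}: #1→B 8, #2→B 3, #3→B 2, #4→B 10, #5→B 2, #6→B 15, #7→B 7, #8→B 10. Service 57; fixed 19; total 76.
{A, E}: service 45 + fixed 32 = 77
{A, B, C, D, E}: #1→E 3, #2→E 2, #3→B 2, #4→E 5, #5→B 2, #6→A 8, #7→A 4, #8→A 4. Service 30; fixed 93; total 123.
No other subset beats 74.

Open A and B; minimum total cost 74.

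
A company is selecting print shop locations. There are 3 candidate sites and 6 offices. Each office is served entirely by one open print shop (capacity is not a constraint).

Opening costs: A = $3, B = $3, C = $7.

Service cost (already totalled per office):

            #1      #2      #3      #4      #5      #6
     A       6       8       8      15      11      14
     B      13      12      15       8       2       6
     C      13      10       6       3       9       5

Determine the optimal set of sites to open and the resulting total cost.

Open A, B and C; minimum total cost 43.

For any fixed open set, each office goes to its cheapest open site; total = fixed + service.
{A, B, C}: #1→A 6, #2→A 8, #3→C 6, #4→C 3, #5→B 2, #6→C 5. Service 30; fixed 13; total 43.
{A, B}: service 38 + fixed 6 = 44
{A, C}: #1→A 6, #2→A 8, #3→C 6, #4→C 3, #5→C 9, #6→C 5. Service 37; fixed 10; total 47.
{A}: #1→A 6, #2→A 8, #3→A 8, #4→A 15, #5→A 11, #6→A 14. Service 62; fixed 3; total 65.
No other subset beats 43.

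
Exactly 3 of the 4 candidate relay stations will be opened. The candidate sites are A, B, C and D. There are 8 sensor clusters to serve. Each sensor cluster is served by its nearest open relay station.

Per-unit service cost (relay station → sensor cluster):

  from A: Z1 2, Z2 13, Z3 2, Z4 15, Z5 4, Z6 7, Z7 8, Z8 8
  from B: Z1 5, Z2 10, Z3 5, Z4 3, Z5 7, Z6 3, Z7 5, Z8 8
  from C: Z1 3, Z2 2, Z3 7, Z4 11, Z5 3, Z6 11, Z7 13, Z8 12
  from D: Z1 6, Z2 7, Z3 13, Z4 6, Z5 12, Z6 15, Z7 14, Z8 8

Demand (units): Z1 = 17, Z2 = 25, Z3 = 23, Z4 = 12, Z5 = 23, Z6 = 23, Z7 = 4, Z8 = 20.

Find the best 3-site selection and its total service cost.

With exactly 3 open, each sensor cluster uses its cheapest among the chosen.
{A, B, C}: Z1→A 2·17=34, Z2→C 2·25=50, Z3→A 2·23=46, Z4→B 3·12=36, Z5→C 3·23=69, Z6→B 3·23=69, Z7→B 5·4=20, Z8→A 8·20=160. Service cost 484.
{B, C, D}: service cost 570
{A, C, D}: service cost 624
Among all 4 size-3 choices, {A, B, C} is lowest.

Choose A, B and C; total service cost 484.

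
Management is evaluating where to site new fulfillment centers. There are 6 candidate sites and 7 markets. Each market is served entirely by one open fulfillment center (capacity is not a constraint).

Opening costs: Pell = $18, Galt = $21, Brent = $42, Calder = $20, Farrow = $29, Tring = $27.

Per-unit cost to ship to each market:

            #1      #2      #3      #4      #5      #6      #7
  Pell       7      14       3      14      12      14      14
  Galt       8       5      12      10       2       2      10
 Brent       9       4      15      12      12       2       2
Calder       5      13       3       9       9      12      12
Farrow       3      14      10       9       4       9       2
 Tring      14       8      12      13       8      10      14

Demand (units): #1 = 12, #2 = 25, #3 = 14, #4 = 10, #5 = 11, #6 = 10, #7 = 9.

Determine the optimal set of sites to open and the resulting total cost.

Open Pell, Galt and Farrow; minimum total cost 421.

For any fixed open set, each market goes to its cheapest open site; total = fixed + service.
{Pell, Galt, Farrow}: #1→Farrow 3·12=36, #2→Galt 5·25=125, #3→Pell 3·14=42, #4→Farrow 9·10=90, #5→Galt 2·11=22, #6→Galt 2·10=20, #7→Farrow 2·9=18. Service 353; fixed 68; total 421.
{Galt, Calder, Farrow}: #1→Farrow 3·12=36, #2→Galt 5·25=125, #3→Calder 3·14=42, #4→Calder 9·10=90, #5→Galt 2·11=22, #6→Galt 2·10=20, #7→Farrow 2·9=18. Service 353; fixed 70; total 423.
{Galt, Brent, Calder}: service 352 + fixed 83 = 435
{Pell, Galt, Brent, Calder, Farrow, Tring}: #1→Farrow 3·12=36, #2→Brent 4·25=100, #3→Pell 3·14=42, #4→Calder 9·10=90, #5→Galt 2·11=22, #6→Galt 2·10=20, #7→Brent 2·9=18. Service 328; fixed 157; total 485.
No other subset beats 421.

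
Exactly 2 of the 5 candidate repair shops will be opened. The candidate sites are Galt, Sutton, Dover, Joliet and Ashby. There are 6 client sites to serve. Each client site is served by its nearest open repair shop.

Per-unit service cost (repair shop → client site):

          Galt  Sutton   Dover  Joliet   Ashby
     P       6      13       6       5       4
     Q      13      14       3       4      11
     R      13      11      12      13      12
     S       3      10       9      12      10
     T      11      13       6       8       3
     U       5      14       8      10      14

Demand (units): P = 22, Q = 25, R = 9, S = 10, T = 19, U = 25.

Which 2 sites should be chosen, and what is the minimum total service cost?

Choose Galt and Dover; total service cost 584.

With exactly 2 open, each client site uses its cheapest among the chosen.
{Galt, Dover}: P→Galt 6·22=132, Q→Dover 3·25=75, R→Dover 12·9=108, S→Galt 3·10=30, T→Dover 6·19=114, U→Galt 5·25=125. Service cost 584.
{Dover, Ashby}: service cost 618
{Galt, Joliet}: service cost 634
Among all 10 size-2 choices, {Galt, Dover} is lowest.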